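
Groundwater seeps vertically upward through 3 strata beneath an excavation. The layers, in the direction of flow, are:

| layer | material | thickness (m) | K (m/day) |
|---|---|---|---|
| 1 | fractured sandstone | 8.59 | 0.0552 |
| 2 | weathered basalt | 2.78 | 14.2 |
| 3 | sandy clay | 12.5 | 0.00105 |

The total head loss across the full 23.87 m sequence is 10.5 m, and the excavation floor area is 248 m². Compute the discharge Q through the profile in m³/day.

Flow is perpendicular to layering, so the layers act in series and the equivalent K is the thickness-weighted harmonic mean.
Total thickness L = 8.59 + 2.78 + 12.5 = 23.87 m.
Σ(b_i/K_i) = 8.59/0.0552 + 2.78/14.2 + 12.5/0.00105 = 12061 d.
K_eq = L / Σ(b_i/K_i) = 23.87 / 12061 = 0.001979 m/day.
Q = K_eq · A · (Δh/L) = 0.001979 × 248 × (10.5/23.87) = 0.2159 m³/day.

0.216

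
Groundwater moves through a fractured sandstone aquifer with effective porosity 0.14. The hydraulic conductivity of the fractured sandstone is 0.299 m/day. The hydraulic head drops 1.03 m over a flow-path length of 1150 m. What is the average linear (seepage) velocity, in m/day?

Hydraulic gradient i = Δh / L = 1.03 / 1150 = 0.0008957.
Darcy flux q = K · i = 0.2990 × 0.0008957 = 0.0002678 m/day.
Seepage velocity v = q / n_e = 0.0002678 / 0.14 = 0.001913 m/day.

0.00191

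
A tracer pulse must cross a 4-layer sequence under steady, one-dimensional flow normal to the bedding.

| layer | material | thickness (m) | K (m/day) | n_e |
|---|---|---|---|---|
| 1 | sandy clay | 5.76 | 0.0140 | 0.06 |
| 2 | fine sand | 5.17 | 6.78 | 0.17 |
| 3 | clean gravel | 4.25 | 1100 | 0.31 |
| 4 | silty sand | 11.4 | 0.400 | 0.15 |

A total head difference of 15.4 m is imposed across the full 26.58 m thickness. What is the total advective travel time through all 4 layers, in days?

122

With flow normal to the layers, continuity requires the same specific discharge q through every layer.
Σ(b_i/K_i) = 5.76/0.0140 + 5.17/6.78 + 4.25/1100 + 11.4/0.400 = 440.7 d.
q = Δh / Σ(b_i/K_i) = 15.4 / 440.7 = 0.03494 m/day.
In each layer the seepage velocity is v_i = q/n_i, so the layer transit time is t_i = b_i·n_i / q:
  layer 1 (sandy clay): t_1 = 5.76 × 0.06 / 0.03494 = 9.890 d
  layer 2 (fine sand): t_2 = 5.17 × 0.17 / 0.03494 = 25.15 d
  layer 3 (clean gravel): t_3 = 4.25 × 0.31 / 0.03494 = 37.70 d
  layer 4 (silty sand): t_4 = 11.4 × 0.15 / 0.03494 = 48.93 d
Total t = Σ t_i = 121.7 days.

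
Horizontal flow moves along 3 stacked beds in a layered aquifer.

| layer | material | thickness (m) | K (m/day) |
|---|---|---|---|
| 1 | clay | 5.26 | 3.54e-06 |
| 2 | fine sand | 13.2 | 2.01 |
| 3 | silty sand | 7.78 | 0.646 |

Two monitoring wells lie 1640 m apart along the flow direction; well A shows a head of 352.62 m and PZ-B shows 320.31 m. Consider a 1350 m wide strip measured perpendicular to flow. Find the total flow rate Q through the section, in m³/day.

Flow is parallel to layering, so each bed carries its own Darcy discharge and the transmissivities add.
Σ(K_i·b_i) = 3.54e-06×5.26 + 2.01×13.2 + 0.646×7.78 = 31.56 m²/day.
Hydraulic gradient i = (352.62 − 320.31) / 1640 = 32.31 / 1640 = 0.01970.
Q = Σ(K_i·b_i) · W · i = 31.56 × 1350 × 0.01970 = 839.3 m³/day.

839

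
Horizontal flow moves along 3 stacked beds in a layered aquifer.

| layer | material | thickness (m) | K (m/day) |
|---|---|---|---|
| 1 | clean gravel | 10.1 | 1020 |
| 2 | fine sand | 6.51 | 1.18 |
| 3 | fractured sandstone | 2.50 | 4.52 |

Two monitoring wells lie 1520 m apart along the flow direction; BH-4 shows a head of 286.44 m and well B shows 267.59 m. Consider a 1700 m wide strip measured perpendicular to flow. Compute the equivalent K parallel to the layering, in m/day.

Flow is parallel to layering, so each bed carries its own Darcy discharge and the transmissivities add.
Σ(K_i·b_i) = 1020×10.1 + 1.18×6.51 + 4.52×2.50 = 10321 m²/day.
Total thickness b = 19.11 m, so K_eq = Σ(K_i·b_i)/b = 540.1 m/day.

540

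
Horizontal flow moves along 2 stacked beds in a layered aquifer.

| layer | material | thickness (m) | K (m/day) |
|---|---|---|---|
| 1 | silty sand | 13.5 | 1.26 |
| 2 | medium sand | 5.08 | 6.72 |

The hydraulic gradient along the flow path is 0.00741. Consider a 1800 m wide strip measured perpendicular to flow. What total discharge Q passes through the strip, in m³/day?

682

Flow is parallel to layering, so each bed carries its own Darcy discharge and the transmissivities add.
Σ(K_i·b_i) = 1.26×13.5 + 6.72×5.08 = 51.15 m²/day.
Hydraulic gradient i = 0.00741.
Q = Σ(K_i·b_i) · W · i = 51.15 × 1800 × 0.007410 = 682.2 m³/day.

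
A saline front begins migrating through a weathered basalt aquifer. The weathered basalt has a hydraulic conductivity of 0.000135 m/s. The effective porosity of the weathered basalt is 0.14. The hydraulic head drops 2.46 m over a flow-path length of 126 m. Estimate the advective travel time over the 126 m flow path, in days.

77.5

Convert K: 0.000135 m/s × 86400 = 11.66 m/day.
Hydraulic gradient i = Δh / L = 2.46 / 126 = 0.01952.
Darcy flux q = K · i = 11.66 × 0.01952 = 0.2277 m/day.
Seepage velocity v = q / n_e = 0.2277 / 0.14 = 1.627 m/day.
Travel time t = L / v = 126 / 1.627 = 77.46 days.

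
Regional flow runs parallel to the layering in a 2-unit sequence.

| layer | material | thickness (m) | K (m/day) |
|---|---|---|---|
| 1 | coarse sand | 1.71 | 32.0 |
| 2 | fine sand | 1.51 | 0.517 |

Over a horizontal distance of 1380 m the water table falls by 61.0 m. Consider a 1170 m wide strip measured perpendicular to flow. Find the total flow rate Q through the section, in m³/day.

Flow is parallel to layering, so each bed carries its own Darcy discharge and the transmissivities add.
Σ(K_i·b_i) = 32.0×1.71 + 0.517×1.51 = 55.50 m²/day.
Hydraulic gradient i = Δh / L = 61.0 / 1380 = 0.04420.
Q = Σ(K_i·b_i) · W · i = 55.50 × 1170 × 0.04420 = 2870 m³/day.

2870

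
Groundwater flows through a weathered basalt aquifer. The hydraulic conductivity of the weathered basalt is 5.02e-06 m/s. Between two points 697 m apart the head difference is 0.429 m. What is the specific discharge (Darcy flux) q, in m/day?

0.000267

Convert K: 5.02e-06 m/s × 86400 = 0.4337 m/day.
Hydraulic gradient i = Δh / L = 0.429 / 697 = 0.0006155.
Specific discharge q = K · i = 0.4337 × 0.0006155 = 0.0002670 m/day.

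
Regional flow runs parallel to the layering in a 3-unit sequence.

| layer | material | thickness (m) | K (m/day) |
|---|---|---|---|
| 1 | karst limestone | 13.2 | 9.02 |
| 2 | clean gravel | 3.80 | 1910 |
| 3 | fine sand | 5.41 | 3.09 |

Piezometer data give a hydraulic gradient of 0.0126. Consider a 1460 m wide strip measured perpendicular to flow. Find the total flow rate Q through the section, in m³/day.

Flow is parallel to layering, so each bed carries its own Darcy discharge and the transmissivities add.
Σ(K_i·b_i) = 9.02×13.2 + 1910×3.80 + 3.09×5.41 = 7394 m²/day.
Hydraulic gradient i = 0.0126.
Q = Σ(K_i·b_i) · W · i = 7394 × 1460 × 0.01260 = 1.360e+05 m³/day.

136000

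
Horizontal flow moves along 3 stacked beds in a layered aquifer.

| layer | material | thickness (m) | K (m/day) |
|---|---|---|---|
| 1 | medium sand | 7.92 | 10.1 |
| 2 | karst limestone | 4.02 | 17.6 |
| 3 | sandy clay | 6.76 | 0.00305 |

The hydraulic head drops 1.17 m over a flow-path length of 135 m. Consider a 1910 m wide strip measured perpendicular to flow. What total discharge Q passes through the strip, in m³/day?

2500

Flow is parallel to layering, so each bed carries its own Darcy discharge and the transmissivities add.
Σ(K_i·b_i) = 10.1×7.92 + 17.6×4.02 + 0.00305×6.76 = 150.8 m²/day.
Hydraulic gradient i = Δh / L = 1.17 / 135 = 0.008667.
Q = Σ(K_i·b_i) · W · i = 150.8 × 1910 × 0.008667 = 2496 m³/day.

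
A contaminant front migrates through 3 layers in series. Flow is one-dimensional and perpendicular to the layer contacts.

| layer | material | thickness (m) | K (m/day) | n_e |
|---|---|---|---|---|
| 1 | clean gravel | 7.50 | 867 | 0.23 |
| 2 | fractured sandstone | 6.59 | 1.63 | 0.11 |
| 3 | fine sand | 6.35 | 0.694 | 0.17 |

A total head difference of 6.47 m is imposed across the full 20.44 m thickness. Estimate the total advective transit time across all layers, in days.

7.20

With flow normal to the layers, continuity requires the same specific discharge q through every layer.
Σ(b_i/K_i) = 7.50/867 + 6.59/1.63 + 6.35/0.694 = 13.20 d.
q = Δh / Σ(b_i/K_i) = 6.47 / 13.20 = 0.4901 m/day.
In each layer the seepage velocity is v_i = q/n_i, so the layer transit time is t_i = b_i·n_i / q:
  layer 1 (clean gravel): t_1 = 7.50 × 0.23 / 0.4901 = 3.520 d
  layer 2 (fractured sandstone): t_2 = 6.59 × 0.11 / 0.4901 = 1.479 d
  layer 3 (fine sand): t_3 = 6.35 × 0.17 / 0.4901 = 2.203 d
Total t = Σ t_i = 7.201 days.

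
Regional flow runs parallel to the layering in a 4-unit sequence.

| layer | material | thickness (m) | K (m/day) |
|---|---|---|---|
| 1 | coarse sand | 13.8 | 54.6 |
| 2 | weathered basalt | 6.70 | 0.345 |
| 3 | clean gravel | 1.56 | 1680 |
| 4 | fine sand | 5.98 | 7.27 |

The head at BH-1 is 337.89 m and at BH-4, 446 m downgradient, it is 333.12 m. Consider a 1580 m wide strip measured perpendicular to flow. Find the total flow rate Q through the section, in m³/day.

Flow is parallel to layering, so each bed carries its own Darcy discharge and the transmissivities add.
Σ(K_i·b_i) = 54.6×13.8 + 0.345×6.70 + 1680×1.56 + 7.27×5.98 = 3420 m²/day.
Hydraulic gradient i = (337.89 − 333.12) / 446 = 4.77 / 446 = 0.01070.
Q = Σ(K_i·b_i) · W · i = 3420 × 1580 × 0.01070 = 57793 m³/day.

57800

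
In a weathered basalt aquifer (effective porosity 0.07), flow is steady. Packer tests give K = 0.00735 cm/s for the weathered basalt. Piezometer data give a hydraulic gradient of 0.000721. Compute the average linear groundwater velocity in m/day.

Convert K: 0.00735 cm/s × 864 = 6.350 m/day.
Hydraulic gradient i = 0.000721.
Darcy flux q = K · i = 6.350 × 0.0007210 = 0.004579 m/day.
Seepage velocity v = q / n_e = 0.004579 / 0.07 = 0.06541 m/day.

0.0654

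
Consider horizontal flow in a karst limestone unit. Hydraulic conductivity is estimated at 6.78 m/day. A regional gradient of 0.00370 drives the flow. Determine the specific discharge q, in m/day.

0.0251

Hydraulic gradient i = 0.00370.
Specific discharge q = K · i = 6.780 × 0.003700 = 0.02509 m/day.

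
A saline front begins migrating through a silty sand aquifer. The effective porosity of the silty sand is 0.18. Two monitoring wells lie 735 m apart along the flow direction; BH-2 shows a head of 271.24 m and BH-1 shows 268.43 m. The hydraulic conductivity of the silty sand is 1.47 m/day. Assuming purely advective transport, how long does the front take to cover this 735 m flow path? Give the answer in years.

64.5

Hydraulic gradient i = (271.24 − 268.43) / 735 = 2.81 / 735 = 0.003823.
Darcy flux q = K · i = 1.470 × 0.003823 = 0.005620 m/day.
Seepage velocity v = q / n_e = 0.005620 / 0.18 = 0.03122 m/day.
Travel time t = L / v = 735 / 0.03122 = 23541 days = 64.45 years.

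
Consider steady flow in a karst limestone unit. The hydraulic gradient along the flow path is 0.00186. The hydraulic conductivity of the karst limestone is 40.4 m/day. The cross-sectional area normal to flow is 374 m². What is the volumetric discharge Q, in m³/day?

28.1

Hydraulic gradient i = 0.00186.
Darcy's law: Q = K · A · i = 40.40 × 374.0 × 0.001860 = 28.10 m³/day.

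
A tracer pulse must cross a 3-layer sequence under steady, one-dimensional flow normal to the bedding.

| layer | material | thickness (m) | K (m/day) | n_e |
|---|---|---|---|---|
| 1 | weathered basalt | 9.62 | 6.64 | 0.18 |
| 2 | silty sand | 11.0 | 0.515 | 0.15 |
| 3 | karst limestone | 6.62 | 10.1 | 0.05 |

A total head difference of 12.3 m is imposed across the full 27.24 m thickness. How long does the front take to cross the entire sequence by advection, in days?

With flow normal to the layers, continuity requires the same specific discharge q through every layer.
Σ(b_i/K_i) = 9.62/6.64 + 11.0/0.515 + 6.62/10.1 = 23.46 d.
q = Δh / Σ(b_i/K_i) = 12.3 / 23.46 = 0.5242 m/day.
In each layer the seepage velocity is v_i = q/n_i, so the layer transit time is t_i = b_i·n_i / q:
  layer 1 (weathered basalt): t_1 = 9.62 × 0.18 / 0.5242 = 3.303 d
  layer 2 (silty sand): t_2 = 11.0 × 0.15 / 0.5242 = 3.148 d
  layer 3 (karst limestone): t_3 = 6.62 × 0.05 / 0.5242 = 0.6314 d
Total t = Σ t_i = 7.082 days.

7.08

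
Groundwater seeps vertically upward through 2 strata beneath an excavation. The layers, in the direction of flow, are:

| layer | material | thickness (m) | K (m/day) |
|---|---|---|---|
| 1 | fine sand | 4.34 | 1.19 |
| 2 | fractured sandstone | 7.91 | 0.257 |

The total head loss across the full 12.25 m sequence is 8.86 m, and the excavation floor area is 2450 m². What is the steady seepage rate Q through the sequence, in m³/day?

631

Flow is perpendicular to layering, so the layers act in series and the equivalent K is the thickness-weighted harmonic mean.
Total thickness L = 4.34 + 7.91 = 12.25 m.
Σ(b_i/K_i) = 4.34/1.19 + 7.91/0.257 = 34.43 d.
K_eq = L / Σ(b_i/K_i) = 12.25 / 34.43 = 0.3558 m/day.
Q = K_eq · A · (Δh/L) = 0.3558 × 2450 × (8.86/12.25) = 630.6 m³/day.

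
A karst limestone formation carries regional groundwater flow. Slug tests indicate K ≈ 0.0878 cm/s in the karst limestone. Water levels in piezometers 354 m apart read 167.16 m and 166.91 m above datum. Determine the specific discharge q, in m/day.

0.0536

Convert K: 0.0878 cm/s × 864 = 75.86 m/day.
Hydraulic gradient i = (167.16 − 166.91) / 354 = 0.25 / 354 = 0.0007062.
Specific discharge q = K · i = 75.86 × 0.0007062 = 0.05357 m/day.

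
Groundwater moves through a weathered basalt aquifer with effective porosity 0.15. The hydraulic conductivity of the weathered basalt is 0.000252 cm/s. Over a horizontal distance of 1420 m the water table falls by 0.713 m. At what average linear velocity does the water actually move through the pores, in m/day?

Convert K: 0.000252 cm/s × 864 = 0.2177 m/day.
Hydraulic gradient i = Δh / L = 0.713 / 1420 = 0.0005021.
Darcy flux q = K · i = 0.2177 × 0.0005021 = 0.0001093 m/day.
Seepage velocity v = q / n_e = 0.0001093 / 0.15 = 0.0007288 m/day.

0.000729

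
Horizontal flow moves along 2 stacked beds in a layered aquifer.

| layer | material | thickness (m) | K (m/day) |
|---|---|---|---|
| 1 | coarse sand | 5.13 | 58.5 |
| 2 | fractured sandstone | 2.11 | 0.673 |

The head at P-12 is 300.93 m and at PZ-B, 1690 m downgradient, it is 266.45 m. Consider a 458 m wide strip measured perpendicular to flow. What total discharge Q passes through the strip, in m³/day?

Flow is parallel to layering, so each bed carries its own Darcy discharge and the transmissivities add.
Σ(K_i·b_i) = 58.5×5.13 + 0.673×2.11 = 301.5 m²/day.
Hydraulic gradient i = (300.93 − 266.45) / 1690 = 34.48 / 1690 = 0.02040.
Q = Σ(K_i·b_i) · W · i = 301.5 × 458 × 0.02040 = 2818 m³/day.

2820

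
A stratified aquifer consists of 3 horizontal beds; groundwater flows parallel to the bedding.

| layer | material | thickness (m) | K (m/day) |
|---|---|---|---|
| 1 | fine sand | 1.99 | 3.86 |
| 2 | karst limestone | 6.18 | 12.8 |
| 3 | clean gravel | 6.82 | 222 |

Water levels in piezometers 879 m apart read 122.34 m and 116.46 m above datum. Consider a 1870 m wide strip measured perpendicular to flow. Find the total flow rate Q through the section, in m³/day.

Flow is parallel to layering, so each bed carries its own Darcy discharge and the transmissivities add.
Σ(K_i·b_i) = 3.86×1.99 + 12.8×6.18 + 222×6.82 = 1601 m²/day.
Hydraulic gradient i = (122.34 − 116.46) / 879 = 5.88 / 879 = 0.006689.
Q = Σ(K_i·b_i) · W · i = 1601 × 1870 × 0.006689 = 20025 m³/day.

20000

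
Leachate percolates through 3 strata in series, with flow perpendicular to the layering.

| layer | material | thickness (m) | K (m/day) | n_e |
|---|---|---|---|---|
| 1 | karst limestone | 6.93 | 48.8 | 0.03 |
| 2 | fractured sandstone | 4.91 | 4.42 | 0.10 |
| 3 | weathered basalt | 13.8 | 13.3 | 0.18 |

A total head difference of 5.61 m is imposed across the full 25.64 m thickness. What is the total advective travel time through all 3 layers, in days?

With flow normal to the layers, continuity requires the same specific discharge q through every layer.
Σ(b_i/K_i) = 6.93/48.8 + 4.91/4.42 + 13.8/13.3 = 2.290 d.
q = Δh / Σ(b_i/K_i) = 5.61 / 2.290 = 2.449 m/day.
In each layer the seepage velocity is v_i = q/n_i, so the layer transit time is t_i = b_i·n_i / q:
  layer 1 (karst limestone): t_1 = 6.93 × 0.03 / 2.449 = 0.08488 d
  layer 2 (fractured sandstone): t_2 = 4.91 × 0.10 / 2.449 = 0.2005 d
  layer 3 (weathered basalt): t_3 = 13.8 × 0.18 / 2.449 = 1.014 d
Total t = Σ t_i = 1.300 days.

1.30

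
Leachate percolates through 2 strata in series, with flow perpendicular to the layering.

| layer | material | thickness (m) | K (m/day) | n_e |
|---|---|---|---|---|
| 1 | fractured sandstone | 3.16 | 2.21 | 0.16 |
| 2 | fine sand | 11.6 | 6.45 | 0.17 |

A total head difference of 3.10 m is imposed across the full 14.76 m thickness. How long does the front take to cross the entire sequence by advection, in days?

With flow normal to the layers, continuity requires the same specific discharge q through every layer.
Σ(b_i/K_i) = 3.16/2.21 + 11.6/6.45 = 3.228 d.
q = Δh / Σ(b_i/K_i) = 3.10 / 3.228 = 0.9603 m/day.
In each layer the seepage velocity is v_i = q/n_i, so the layer transit time is t_i = b_i·n_i / q:
  layer 1 (fractured sandstone): t_1 = 3.16 × 0.16 / 0.9603 = 0.5265 d
  layer 2 (fine sand): t_2 = 11.6 × 0.17 / 0.9603 = 2.054 d
Total t = Σ t_i = 2.580 days.

2.58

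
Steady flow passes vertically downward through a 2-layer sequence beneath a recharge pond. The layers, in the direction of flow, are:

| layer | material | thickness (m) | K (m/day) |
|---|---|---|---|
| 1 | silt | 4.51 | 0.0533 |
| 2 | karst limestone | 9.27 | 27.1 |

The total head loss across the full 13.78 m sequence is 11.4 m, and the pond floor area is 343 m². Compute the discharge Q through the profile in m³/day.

Flow is perpendicular to layering, so the layers act in series and the equivalent K is the thickness-weighted harmonic mean.
Total thickness L = 4.51 + 9.27 = 13.78 m.
Σ(b_i/K_i) = 4.51/0.0533 + 9.27/27.1 = 84.96 d.
K_eq = L / Σ(b_i/K_i) = 13.78 / 84.96 = 0.1622 m/day.
Q = K_eq · A · (Δh/L) = 0.1622 × 343 × (11.4/13.78) = 46.03 m³/day.

46.0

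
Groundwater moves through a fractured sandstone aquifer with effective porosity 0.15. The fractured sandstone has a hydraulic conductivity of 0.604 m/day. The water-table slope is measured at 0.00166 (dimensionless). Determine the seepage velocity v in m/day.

Hydraulic gradient i = 0.00166.
Darcy flux q = K · i = 0.6040 × 0.001660 = 0.001003 m/day.
Seepage velocity v = q / n_e = 0.001003 / 0.15 = 0.006684 m/day.

0.00668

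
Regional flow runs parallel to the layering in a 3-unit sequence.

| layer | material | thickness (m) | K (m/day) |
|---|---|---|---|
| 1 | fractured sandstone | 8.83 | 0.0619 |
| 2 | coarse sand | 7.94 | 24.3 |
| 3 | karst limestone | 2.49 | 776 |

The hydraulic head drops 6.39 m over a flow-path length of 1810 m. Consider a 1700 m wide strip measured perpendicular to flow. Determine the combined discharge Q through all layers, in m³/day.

Flow is parallel to layering, so each bed carries its own Darcy discharge and the transmissivities add.
Σ(K_i·b_i) = 0.0619×8.83 + 24.3×7.94 + 776×2.49 = 2126 m²/day.
Hydraulic gradient i = Δh / L = 6.39 / 1810 = 0.003530.
Q = Σ(K_i·b_i) · W · i = 2126 × 1700 × 0.003530 = 12758 m³/day.

12800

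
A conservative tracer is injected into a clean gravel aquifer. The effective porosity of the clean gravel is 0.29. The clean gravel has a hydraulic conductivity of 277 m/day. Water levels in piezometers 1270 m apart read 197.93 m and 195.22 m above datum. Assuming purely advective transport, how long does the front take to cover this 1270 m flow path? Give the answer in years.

Hydraulic gradient i = (197.93 − 195.22) / 1270 = 2.71 / 1270 = 0.002134.
Darcy flux q = K · i = 277.0 × 0.002134 = 0.5911 m/day.
Seepage velocity v = q / n_e = 0.5911 / 0.29 = 2.038 m/day.
Travel time t = L / v = 1270 / 2.038 = 623.1 days = 1.706 years.

1.71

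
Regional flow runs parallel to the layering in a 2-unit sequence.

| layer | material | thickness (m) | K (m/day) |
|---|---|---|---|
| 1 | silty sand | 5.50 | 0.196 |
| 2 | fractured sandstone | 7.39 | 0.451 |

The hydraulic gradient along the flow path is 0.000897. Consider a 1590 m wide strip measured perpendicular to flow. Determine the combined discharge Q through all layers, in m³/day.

6.29

Flow is parallel to layering, so each bed carries its own Darcy discharge and the transmissivities add.
Σ(K_i·b_i) = 0.196×5.50 + 0.451×7.39 = 4.411 m²/day.
Hydraulic gradient i = 0.000897.
Q = Σ(K_i·b_i) · W · i = 4.411 × 1590 × 0.0008970 = 6.291 m³/day.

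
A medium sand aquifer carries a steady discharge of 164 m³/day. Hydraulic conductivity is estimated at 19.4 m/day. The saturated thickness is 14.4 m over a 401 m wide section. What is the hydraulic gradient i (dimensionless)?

Cross-sectional area A = 401 × 14.4 = 5774 m².
From Q = K·A·i, i = Q / (K·A) = 164 / (19.40 × 5774) = 0.001464.

0.00146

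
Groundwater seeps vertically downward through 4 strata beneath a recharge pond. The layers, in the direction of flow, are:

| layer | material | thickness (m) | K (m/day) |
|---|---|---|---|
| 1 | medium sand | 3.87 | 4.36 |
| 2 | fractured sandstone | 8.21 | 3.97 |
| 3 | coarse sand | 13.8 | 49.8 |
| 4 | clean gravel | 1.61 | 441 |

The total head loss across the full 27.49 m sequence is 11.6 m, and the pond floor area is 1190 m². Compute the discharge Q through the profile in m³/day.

Flow is perpendicular to layering, so the layers act in series and the equivalent K is the thickness-weighted harmonic mean.
Total thickness L = 3.87 + 8.21 + 13.8 + 1.61 = 27.49 m.
Σ(b_i/K_i) = 3.87/4.36 + 8.21/3.97 + 13.8/49.8 + 1.61/441 = 3.236 d.
K_eq = L / Σ(b_i/K_i) = 27.49 / 3.236 = 8.494 m/day.
Q = K_eq · A · (Δh/L) = 8.494 × 1190 × (11.6/27.49) = 4265 m³/day.

4270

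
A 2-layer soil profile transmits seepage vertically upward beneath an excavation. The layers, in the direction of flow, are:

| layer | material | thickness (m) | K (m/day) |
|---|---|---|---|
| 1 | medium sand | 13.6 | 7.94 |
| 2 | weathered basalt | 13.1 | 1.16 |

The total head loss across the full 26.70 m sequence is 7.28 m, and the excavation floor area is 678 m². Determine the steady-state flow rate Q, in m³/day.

Flow is perpendicular to layering, so the layers act in series and the equivalent K is the thickness-weighted harmonic mean.
Total thickness L = 13.6 + 13.1 = 26.70 m.
Σ(b_i/K_i) = 13.6/7.94 + 13.1/1.16 = 13.01 d.
K_eq = L / Σ(b_i/K_i) = 26.70 / 13.01 = 2.053 m/day.
Q = K_eq · A · (Δh/L) = 2.053 × 678 × (7.28/26.70) = 379.5 m³/day.

380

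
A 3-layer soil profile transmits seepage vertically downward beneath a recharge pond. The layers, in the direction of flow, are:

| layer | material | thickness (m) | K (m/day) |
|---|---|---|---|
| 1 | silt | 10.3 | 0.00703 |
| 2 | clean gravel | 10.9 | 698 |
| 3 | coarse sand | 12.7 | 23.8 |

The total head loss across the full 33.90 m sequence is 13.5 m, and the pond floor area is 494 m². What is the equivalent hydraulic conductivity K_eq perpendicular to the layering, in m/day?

0.0231

Flow is perpendicular to layering, so the layers act in series and the equivalent K is the thickness-weighted harmonic mean.
Total thickness L = 10.3 + 10.9 + 12.7 = 33.90 m.
Σ(b_i/K_i) = 10.3/0.00703 + 10.9/698 + 12.7/23.8 = 1466 d.
K_eq = L / Σ(b_i/K_i) = 33.90 / 1466 = 0.02313 m/day.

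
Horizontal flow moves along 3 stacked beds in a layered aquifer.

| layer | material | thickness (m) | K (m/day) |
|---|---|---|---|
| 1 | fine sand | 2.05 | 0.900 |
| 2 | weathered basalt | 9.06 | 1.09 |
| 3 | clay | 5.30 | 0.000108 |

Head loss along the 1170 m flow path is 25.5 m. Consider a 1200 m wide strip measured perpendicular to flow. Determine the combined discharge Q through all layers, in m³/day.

Flow is parallel to layering, so each bed carries its own Darcy discharge and the transmissivities add.
Σ(K_i·b_i) = 0.900×2.05 + 1.09×9.06 + 0.000108×5.30 = 11.72 m²/day.
Hydraulic gradient i = Δh / L = 25.5 / 1170 = 0.02179.
Q = Σ(K_i·b_i) · W · i = 11.72 × 1200 × 0.02179 = 306.5 m³/day.

307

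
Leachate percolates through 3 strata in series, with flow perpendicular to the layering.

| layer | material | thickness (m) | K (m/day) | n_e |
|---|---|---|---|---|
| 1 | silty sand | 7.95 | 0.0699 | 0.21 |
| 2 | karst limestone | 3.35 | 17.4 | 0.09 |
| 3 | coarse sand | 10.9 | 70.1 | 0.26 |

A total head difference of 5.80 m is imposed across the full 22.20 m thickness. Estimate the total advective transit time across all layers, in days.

94.5

With flow normal to the layers, continuity requires the same specific discharge q through every layer.
Σ(b_i/K_i) = 7.95/0.0699 + 3.35/17.4 + 10.9/70.1 = 114.1 d.
q = Δh / Σ(b_i/K_i) = 5.80 / 114.1 = 0.05084 m/day.
In each layer the seepage velocity is v_i = q/n_i, so the layer transit time is t_i = b_i·n_i / q:
  layer 1 (silty sand): t_1 = 7.95 × 0.21 / 0.05084 = 32.84 d
  layer 2 (karst limestone): t_2 = 3.35 × 0.09 / 0.05084 = 5.930 d
  layer 3 (coarse sand): t_3 = 10.9 × 0.26 / 0.05084 = 55.74 d
Total t = Σ t_i = 94.51 days.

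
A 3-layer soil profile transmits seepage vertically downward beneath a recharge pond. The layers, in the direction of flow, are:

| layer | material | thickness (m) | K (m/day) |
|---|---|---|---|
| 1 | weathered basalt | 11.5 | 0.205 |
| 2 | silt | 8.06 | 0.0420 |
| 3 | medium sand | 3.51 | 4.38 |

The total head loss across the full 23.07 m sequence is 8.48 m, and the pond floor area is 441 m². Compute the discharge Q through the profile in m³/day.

Flow is perpendicular to layering, so the layers act in series and the equivalent K is the thickness-weighted harmonic mean.
Total thickness L = 11.5 + 8.06 + 3.51 = 23.07 m.
Σ(b_i/K_i) = 11.5/0.205 + 8.06/0.0420 + 3.51/4.38 = 248.8 d.
K_eq = L / Σ(b_i/K_i) = 23.07 / 248.8 = 0.09272 m/day.
Q = K_eq · A · (Δh/L) = 0.09272 × 441 × (8.48/23.07) = 15.03 m³/day.

15.0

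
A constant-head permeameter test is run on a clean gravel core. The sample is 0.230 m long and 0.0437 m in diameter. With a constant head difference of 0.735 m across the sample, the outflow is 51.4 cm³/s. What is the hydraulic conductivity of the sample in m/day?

Cross-sectional area A = π·(d/2)² = π × (0.0437/2)² = 0.001500 m².
Convert discharge: 51.4 cm³/s = 5.140e-05 m³/s.
Darcy's law rearranged: K = Q·L / (A·Δh) = 5.140e-05 × 0.230 / (0.001500 × 0.735) = 0.01072 m/s = 926.5 m/day.

927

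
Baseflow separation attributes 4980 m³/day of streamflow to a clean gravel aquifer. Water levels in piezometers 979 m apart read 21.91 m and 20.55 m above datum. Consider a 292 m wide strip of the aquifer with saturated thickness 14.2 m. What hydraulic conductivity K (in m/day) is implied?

865

Cross-sectional area A = 292 × 14.2 = 4146 m².
Hydraulic gradient i = (21.91 − 20.55) / 979 = 1.36 / 979 = 0.001389.
From Q = K·A·i, K = Q / (A·i) = 4980 / (4146 × 0.001389) = 864.6 m/day.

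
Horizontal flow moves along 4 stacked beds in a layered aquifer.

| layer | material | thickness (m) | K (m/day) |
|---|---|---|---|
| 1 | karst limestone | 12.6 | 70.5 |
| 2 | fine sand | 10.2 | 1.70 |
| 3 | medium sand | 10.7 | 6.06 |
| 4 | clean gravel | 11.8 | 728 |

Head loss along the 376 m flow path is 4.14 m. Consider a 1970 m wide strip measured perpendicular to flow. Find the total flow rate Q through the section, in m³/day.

207000

Flow is parallel to layering, so each bed carries its own Darcy discharge and the transmissivities add.
Σ(K_i·b_i) = 70.5×12.6 + 1.70×10.2 + 6.06×10.7 + 728×11.8 = 9561 m²/day.
Hydraulic gradient i = Δh / L = 4.14 / 376 = 0.01101.
Q = Σ(K_i·b_i) · W · i = 9561 × 1970 × 0.01101 = 2.074e+05 m³/day.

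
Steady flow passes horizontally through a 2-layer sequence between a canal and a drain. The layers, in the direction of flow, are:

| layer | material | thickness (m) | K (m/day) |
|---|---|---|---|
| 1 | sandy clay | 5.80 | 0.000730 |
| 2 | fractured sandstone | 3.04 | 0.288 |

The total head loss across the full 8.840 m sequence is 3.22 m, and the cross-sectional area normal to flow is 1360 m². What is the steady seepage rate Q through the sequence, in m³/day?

Flow is perpendicular to layering, so the layers act in series and the equivalent K is the thickness-weighted harmonic mean.
Total thickness L = 5.80 + 3.04 = 8.840 m.
Σ(b_i/K_i) = 5.80/0.000730 + 3.04/0.288 = 7956 d.
K_eq = L / Σ(b_i/K_i) = 8.840 / 7956 = 0.001111 m/day.
Q = K_eq · A · (Δh/L) = 0.001111 × 1360 × (3.22/8.840) = 0.5504 m³/day.

0.550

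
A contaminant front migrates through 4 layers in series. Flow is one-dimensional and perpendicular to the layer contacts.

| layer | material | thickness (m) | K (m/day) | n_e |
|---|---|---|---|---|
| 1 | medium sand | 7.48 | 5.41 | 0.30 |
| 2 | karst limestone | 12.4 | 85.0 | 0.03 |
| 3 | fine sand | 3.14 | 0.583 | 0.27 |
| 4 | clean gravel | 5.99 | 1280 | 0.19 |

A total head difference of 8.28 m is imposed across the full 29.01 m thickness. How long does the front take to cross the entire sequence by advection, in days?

3.85

With flow normal to the layers, continuity requires the same specific discharge q through every layer.
Σ(b_i/K_i) = 7.48/5.41 + 12.4/85.0 + 3.14/0.583 + 5.99/1280 = 6.919 d.
q = Δh / Σ(b_i/K_i) = 8.28 / 6.919 = 1.197 m/day.
In each layer the seepage velocity is v_i = q/n_i, so the layer transit time is t_i = b_i·n_i / q:
  layer 1 (medium sand): t_1 = 7.48 × 0.30 / 1.197 = 1.875 d
  layer 2 (karst limestone): t_2 = 12.4 × 0.03 / 1.197 = 0.3109 d
  layer 3 (fine sand): t_3 = 3.14 × 0.27 / 1.197 = 0.7085 d
  layer 4 (clean gravel): t_4 = 5.99 × 0.19 / 1.197 = 0.9510 d
Total t = Σ t_i = 3.846 days.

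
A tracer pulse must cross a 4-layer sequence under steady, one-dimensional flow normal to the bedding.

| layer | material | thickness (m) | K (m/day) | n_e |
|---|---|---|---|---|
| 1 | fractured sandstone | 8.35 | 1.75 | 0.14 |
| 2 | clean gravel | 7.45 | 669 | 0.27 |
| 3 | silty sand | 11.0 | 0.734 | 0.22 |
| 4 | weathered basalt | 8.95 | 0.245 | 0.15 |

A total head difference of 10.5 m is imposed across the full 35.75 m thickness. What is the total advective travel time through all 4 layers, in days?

37.2

With flow normal to the layers, continuity requires the same specific discharge q through every layer.
Σ(b_i/K_i) = 8.35/1.75 + 7.45/669 + 11.0/0.734 + 8.95/0.245 = 56.30 d.
q = Δh / Σ(b_i/K_i) = 10.5 / 56.30 = 0.1865 m/day.
In each layer the seepage velocity is v_i = q/n_i, so the layer transit time is t_i = b_i·n_i / q:
  layer 1 (fractured sandstone): t_1 = 8.35 × 0.14 / 0.1865 = 6.268 d
  layer 2 (clean gravel): t_2 = 7.45 × 0.27 / 0.1865 = 10.79 d
  layer 3 (silty sand): t_3 = 11.0 × 0.22 / 0.1865 = 12.98 d
  layer 4 (weathered basalt): t_4 = 8.95 × 0.15 / 0.1865 = 7.198 d
Total t = Σ t_i = 37.23 days.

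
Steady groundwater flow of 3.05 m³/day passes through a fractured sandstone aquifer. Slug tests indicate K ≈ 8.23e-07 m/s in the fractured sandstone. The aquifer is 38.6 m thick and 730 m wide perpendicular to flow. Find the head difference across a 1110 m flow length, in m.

Convert K: 8.23e-07 m/s × 86400 = 0.07111 m/day.
Cross-sectional area A = 730 × 38.6 = 28178 m².
From Q = K·A·i, i = Q / (K·A) = 3.05 / (0.07111 × 28178) = 0.001522.
Head loss Δh = i · L = 0.001522 × 1110 = 1.690 m.

1.69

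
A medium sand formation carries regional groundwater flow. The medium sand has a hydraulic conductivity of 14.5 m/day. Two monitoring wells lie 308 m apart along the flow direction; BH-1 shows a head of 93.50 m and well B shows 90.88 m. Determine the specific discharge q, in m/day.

0.123

Hydraulic gradient i = (93.50 − 90.88) / 308 = 2.62 / 308 = 0.008506.
Specific discharge q = K · i = 14.50 × 0.008506 = 0.1233 m/day.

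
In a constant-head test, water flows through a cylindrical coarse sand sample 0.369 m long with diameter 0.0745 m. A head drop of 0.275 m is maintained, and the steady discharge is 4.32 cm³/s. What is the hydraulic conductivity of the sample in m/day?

Cross-sectional area A = π·(d/2)² = π × (0.0745/2)² = 0.004359 m².
Convert discharge: 4.32 cm³/s = 4.320e-06 m³/s.
Darcy's law rearranged: K = Q·L / (A·Δh) = 4.320e-06 × 0.369 / (0.004359 × 0.275) = 0.001330 m/s = 114.9 m/day.

115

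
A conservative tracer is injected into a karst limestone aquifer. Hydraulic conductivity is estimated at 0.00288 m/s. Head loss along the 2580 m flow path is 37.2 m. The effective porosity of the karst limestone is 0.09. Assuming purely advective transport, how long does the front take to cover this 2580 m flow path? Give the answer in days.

Convert K: 0.00288 m/s × 86400 = 248.8 m/day.
Hydraulic gradient i = Δh / L = 37.2 / 2580 = 0.01442.
Darcy flux q = K · i = 248.8 × 0.01442 = 3.588 m/day.
Seepage velocity v = q / n_e = 3.588 / 0.09 = 39.86 m/day.
Travel time t = L / v = 2580 / 39.86 = 64.72 days.

64.7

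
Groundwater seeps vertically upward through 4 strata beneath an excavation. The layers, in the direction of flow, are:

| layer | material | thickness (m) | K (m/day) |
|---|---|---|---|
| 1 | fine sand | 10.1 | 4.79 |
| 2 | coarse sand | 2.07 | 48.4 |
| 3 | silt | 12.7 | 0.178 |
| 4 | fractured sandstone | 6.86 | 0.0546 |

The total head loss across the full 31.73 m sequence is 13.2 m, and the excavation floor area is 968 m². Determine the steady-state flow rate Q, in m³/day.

Flow is perpendicular to layering, so the layers act in series and the equivalent K is the thickness-weighted harmonic mean.
Total thickness L = 10.1 + 2.07 + 12.7 + 6.86 = 31.73 m.
Σ(b_i/K_i) = 10.1/4.79 + 2.07/48.4 + 12.7/0.178 + 6.86/0.0546 = 199.1 d.
K_eq = L / Σ(b_i/K_i) = 31.73 / 199.1 = 0.1593 m/day.
Q = K_eq · A · (Δh/L) = 0.1593 × 968 × (13.2/31.73) = 64.16 m³/day.

64.2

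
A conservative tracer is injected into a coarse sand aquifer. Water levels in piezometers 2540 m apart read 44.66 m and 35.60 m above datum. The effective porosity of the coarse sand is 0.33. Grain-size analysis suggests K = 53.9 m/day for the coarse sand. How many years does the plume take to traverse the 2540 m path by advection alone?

11.9

Hydraulic gradient i = (44.66 − 35.60) / 2540 = 9.06 / 2540 = 0.003567.
Darcy flux q = K · i = 53.90 × 0.003567 = 0.1923 m/day.
Seepage velocity v = q / n_e = 0.1923 / 0.33 = 0.5826 m/day.
Travel time t = L / v = 2540 / 0.5826 = 4360 days = 11.94 years.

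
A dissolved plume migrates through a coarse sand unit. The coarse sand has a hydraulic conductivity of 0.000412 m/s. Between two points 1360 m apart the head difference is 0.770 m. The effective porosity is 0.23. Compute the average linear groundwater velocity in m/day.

0.0876

Convert K: 0.000412 m/s × 86400 = 35.60 m/day.
Hydraulic gradient i = Δh / L = 0.770 / 1360 = 0.0005662.
Darcy flux q = K · i = 35.60 × 0.0005662 = 0.02015 m/day.
Seepage velocity v = q / n_e = 0.02015 / 0.23 = 0.08763 m/day.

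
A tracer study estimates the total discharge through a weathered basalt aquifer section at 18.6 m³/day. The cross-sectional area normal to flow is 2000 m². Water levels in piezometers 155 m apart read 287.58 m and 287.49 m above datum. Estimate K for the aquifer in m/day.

Hydraulic gradient i = (287.58 − 287.49) / 155 = 0.09 / 155 = 0.0005806.
From Q = K·A·i, K = Q / (A·i) = 18.6 / (2000 × 0.0005806) = 16.02 m/day.

16.0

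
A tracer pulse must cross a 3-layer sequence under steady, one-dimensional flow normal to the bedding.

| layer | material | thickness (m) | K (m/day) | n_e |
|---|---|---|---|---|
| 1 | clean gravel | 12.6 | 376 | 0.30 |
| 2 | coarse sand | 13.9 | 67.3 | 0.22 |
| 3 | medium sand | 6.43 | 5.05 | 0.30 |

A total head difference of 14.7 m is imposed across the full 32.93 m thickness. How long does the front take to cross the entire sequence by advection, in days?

0.903

With flow normal to the layers, continuity requires the same specific discharge q through every layer.
Σ(b_i/K_i) = 12.6/376 + 13.9/67.3 + 6.43/5.05 = 1.513 d.
q = Δh / Σ(b_i/K_i) = 14.7 / 1.513 = 9.714 m/day.
In each layer the seepage velocity is v_i = q/n_i, so the layer transit time is t_i = b_i·n_i / q:
  layer 1 (clean gravel): t_1 = 12.6 × 0.30 / 9.714 = 0.3891 d
  layer 2 (coarse sand): t_2 = 13.9 × 0.22 / 9.714 = 0.3148 d
  layer 3 (medium sand): t_3 = 6.43 × 0.30 / 9.714 = 0.1986 d
Total t = Σ t_i = 0.9025 days.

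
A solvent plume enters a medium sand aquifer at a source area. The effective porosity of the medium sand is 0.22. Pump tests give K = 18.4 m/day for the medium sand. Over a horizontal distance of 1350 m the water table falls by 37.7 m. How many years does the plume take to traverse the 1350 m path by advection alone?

Hydraulic gradient i = Δh / L = 37.7 / 1350 = 0.02793.
Darcy flux q = K · i = 18.40 × 0.02793 = 0.5138 m/day.
Seepage velocity v = q / n_e = 0.5138 / 0.22 = 2.336 m/day.
Travel time t = L / v = 1350 / 2.336 = 578.0 days = 1.582 years.

1.58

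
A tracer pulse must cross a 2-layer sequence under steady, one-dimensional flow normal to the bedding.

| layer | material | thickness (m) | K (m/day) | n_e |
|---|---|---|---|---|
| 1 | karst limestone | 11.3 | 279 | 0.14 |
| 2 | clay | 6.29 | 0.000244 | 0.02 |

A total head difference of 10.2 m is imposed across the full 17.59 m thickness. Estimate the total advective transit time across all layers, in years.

11.8

With flow normal to the layers, continuity requires the same specific discharge q through every layer.
Σ(b_i/K_i) = 11.3/279 + 6.29/0.000244 = 25779 d.
q = Δh / Σ(b_i/K_i) = 10.2 / 25779 = 0.0003957 m/day.
In each layer the seepage velocity is v_i = q/n_i, so the layer transit time is t_i = b_i·n_i / q:
  layer 1 (karst limestone): t_1 = 11.3 × 0.14 / 0.0003957 = 3998 d
  layer 2 (clay): t_2 = 6.29 × 0.02 / 0.0003957 = 317.9 d
Total t = Σ t_i = 4316 days = 11.82 years.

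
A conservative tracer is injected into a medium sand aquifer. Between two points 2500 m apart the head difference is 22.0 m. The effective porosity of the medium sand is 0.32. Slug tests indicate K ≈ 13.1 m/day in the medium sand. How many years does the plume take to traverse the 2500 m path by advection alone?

19.0

Hydraulic gradient i = Δh / L = 22.0 / 2500 = 0.008800.
Darcy flux q = K · i = 13.10 × 0.008800 = 0.1153 m/day.
Seepage velocity v = q / n_e = 0.1153 / 0.32 = 0.3603 m/day.
Travel time t = L / v = 2500 / 0.3603 = 6940 days = 19.00 years.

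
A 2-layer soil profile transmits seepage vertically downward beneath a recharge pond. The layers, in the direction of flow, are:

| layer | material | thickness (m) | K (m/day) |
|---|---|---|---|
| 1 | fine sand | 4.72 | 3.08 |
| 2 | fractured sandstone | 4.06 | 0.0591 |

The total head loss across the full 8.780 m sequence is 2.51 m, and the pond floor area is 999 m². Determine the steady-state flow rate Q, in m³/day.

Flow is perpendicular to layering, so the layers act in series and the equivalent K is the thickness-weighted harmonic mean.
Total thickness L = 4.72 + 4.06 = 8.780 m.
Σ(b_i/K_i) = 4.72/3.08 + 4.06/0.0591 = 70.23 d.
K_eq = L / Σ(b_i/K_i) = 8.780 / 70.23 = 0.1250 m/day.
Q = K_eq · A · (Δh/L) = 0.1250 × 999 × (2.51/8.780) = 35.70 m³/day.

35.7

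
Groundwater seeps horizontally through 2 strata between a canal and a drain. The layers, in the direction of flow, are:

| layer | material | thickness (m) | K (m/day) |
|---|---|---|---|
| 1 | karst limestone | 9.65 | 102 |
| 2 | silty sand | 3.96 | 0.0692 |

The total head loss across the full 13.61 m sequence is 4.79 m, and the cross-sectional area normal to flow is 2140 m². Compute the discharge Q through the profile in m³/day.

Flow is perpendicular to layering, so the layers act in series and the equivalent K is the thickness-weighted harmonic mean.
Total thickness L = 9.65 + 3.96 = 13.61 m.
Σ(b_i/K_i) = 9.65/102 + 3.96/0.0692 = 57.32 d.
K_eq = L / Σ(b_i/K_i) = 13.61 / 57.32 = 0.2374 m/day.
Q = K_eq · A · (Δh/L) = 0.2374 × 2140 × (4.79/13.61) = 178.8 m³/day.

179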